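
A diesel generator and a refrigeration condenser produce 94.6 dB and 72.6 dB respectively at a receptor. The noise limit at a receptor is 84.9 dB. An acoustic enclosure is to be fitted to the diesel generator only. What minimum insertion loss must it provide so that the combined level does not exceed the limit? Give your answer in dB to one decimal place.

Everything except the diesel generator sums to 10^(72.6/10) = 1.820e+07 in linear terms, 72.60 dB.
To meet 84.9 dB overall, the treated diesel generator may contribute at most 10^(84.9/10) − 1.820e+07 = 2.908e+08, i.e. 84.64 dB.
Required insertion loss = 94.6 − 84.64 = 9.96 dB.

10.0 dB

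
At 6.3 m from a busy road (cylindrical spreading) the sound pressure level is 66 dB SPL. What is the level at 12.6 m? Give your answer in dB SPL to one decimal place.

Cylindrical spreading from a line source gives a 10·log₁₀(r₂/r₁) drop.
L₂ = 66 − 10·log₁₀(12.6/6.3) = 66 − 3.010 = 62.99 dB SPL.

63.0 dB SPL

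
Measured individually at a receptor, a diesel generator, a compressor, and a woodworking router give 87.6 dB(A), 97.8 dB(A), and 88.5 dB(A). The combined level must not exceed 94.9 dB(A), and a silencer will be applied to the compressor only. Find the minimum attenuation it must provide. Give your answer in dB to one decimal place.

Everything except the compressor sums to 10^(87.6/10) + 10^(88.5/10) = 1.283e+09 in linear terms, 91.08 dB(A).
The limit corresponds to 10^(94.9/10) = 3.090e+09; subtracting the fixed part leaves 1.807e+09 for the compressor, i.e. 92.57 dB(A).
So the compressor must be reduced from 97.8 to 92.57 dB(A): IL = 5.23 dB.

5.2 dB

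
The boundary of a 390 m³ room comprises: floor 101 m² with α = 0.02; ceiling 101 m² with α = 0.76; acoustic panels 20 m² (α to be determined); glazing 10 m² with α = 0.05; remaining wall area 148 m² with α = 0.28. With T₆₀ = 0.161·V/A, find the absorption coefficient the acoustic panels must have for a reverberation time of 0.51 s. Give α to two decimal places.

0.12

From T₆₀ = 0.161·V/A, the target T₆₀ = 0.51 s needs A = 0.161·390/0.51 = 123.12 m².
Absorption from the other surfaces = 101·0.02 + 101·0.76 + 10·0.05 + 148·0.28 = 120.72 m², so the acoustic panels must supply 2.40 m² over 20 m².
α = 2.40/20 = 0.120.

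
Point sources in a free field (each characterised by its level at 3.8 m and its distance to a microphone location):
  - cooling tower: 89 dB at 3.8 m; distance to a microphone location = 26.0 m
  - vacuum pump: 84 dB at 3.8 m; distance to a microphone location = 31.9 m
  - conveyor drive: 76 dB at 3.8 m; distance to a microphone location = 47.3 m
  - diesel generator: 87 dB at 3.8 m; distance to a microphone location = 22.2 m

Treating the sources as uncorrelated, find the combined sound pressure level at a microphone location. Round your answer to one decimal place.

75.5 dB

Apply inverse-square spreading to bring every level to the receiver, then sum 10^(L/10).
cooling tower: 89 − 20·log₁₀(26.0/3.8) = 89 − 16.70 = 72.30 dB.
vacuum pump: 84 − 20·log₁₀(31.9/3.8) = 84 − 18.48 = 65.52 dB.
conveyor drive: 76 − 20·log₁₀(47.3/3.8) = 76 − 21.90 = 54.10 dB.
diesel generator: 87 − 20·log₁₀(22.2/3.8) = 87 − 15.33 = 71.67 dB.
Σ 10^(L/10) = 3.547e+07 → L_total = 10·log₁₀(3.547e+07) = 75.50 dB.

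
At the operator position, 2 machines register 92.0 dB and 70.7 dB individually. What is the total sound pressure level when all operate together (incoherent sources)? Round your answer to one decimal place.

92.0 dB

Incoherent sources combine by intensity addition: L_total = 10·log₁₀(Σ 10^(L_i/10)).
Σ 10^(L/10) = 10^(92.0/10) + 10^(70.7/10) = 1.597e+09.
L_total = 10·log₁₀(1.597e+09) = 92.03 dB.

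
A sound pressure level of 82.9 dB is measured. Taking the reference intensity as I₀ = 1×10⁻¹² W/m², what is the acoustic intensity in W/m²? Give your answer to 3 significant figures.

I = I₀·10^(L/10) = 10⁻¹² × 10^(82.9/10) = 10^(-3.710).

0.000195 W/m²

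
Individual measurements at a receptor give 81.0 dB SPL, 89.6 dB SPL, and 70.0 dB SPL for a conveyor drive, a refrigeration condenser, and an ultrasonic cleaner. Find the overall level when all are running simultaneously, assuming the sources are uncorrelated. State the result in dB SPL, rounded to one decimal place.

For uncorrelated sources the intensities add, so convert each level to linear form, sum, and take 10·log₁₀ of the total.
Σ 10^(L/10) = 10^(81.0/10) + 10^(89.6/10) + 10^(70.0/10) = 1.048e+09.
L_total = 10·log₁₀(1.048e+09) = 90.20 dB SPL.

90.2 dB SPL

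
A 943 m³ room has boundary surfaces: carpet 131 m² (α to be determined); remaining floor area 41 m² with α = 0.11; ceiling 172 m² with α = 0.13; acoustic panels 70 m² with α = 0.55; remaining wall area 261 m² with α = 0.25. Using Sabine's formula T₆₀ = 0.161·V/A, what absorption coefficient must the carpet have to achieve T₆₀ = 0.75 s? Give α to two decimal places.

A = 0.161·V/T₆₀ = 0.161·943/0.75 = 202.43 m² sabins.
Absorption from the other surfaces = 41·0.11 + 172·0.13 + 70·0.55 + 261·0.25 = 130.62 m², so the carpet must supply 71.81 m² over 131 m².
α = 71.81/131 = 0.548.

0.55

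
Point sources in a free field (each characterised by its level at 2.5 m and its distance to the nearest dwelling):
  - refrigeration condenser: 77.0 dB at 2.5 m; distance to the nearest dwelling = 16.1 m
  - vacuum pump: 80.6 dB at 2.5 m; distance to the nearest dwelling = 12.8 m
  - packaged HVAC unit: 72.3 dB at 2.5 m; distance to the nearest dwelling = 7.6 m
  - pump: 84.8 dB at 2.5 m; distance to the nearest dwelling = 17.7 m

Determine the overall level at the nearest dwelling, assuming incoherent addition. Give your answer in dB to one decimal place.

Apply inverse-square spreading to bring every level to the receiver, then sum 10^(L/10).
refrigeration condenser: 77.0 − 20·log₁₀(16.1/2.5) = 77.0 − 16.18 = 60.82 dB.
vacuum pump: 80.6 − 20·log₁₀(12.8/2.5) = 80.6 − 14.19 = 66.41 dB.
packaged HVAC unit: 72.3 − 20·log₁₀(7.6/2.5) = 72.3 − 9.66 = 62.64 dB.
pump: 84.8 − 20·log₁₀(17.7/2.5) = 84.8 − 17.00 = 67.80 dB.
Σ 10^(L/10) = 1.345e+07 → L_total = 10·log₁₀(1.345e+07) = 71.29 dB.

71.3 dB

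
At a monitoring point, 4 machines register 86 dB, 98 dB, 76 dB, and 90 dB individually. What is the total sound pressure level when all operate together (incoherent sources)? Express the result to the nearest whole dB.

99 dB

For uncorrelated sources the intensities add, so convert each level to linear form, sum, and take 10·log₁₀ of the total.
Σ 10^(L/10) = 10^(86/10) + 10^(98/10) + 10^(76/10) + 10^(90/10) = 7.747e+09.
L_total = 10·log₁₀(7.747e+09) = 98.89 dB.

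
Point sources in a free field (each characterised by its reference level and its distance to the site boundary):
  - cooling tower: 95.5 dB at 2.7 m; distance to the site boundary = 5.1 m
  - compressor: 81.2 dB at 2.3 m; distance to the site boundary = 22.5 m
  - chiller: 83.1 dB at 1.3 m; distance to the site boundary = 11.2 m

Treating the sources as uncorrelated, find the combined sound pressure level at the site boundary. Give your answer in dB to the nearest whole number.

Propagate each source to the receiver with L = L_ref − 20·log₁₀(r/r_ref), then add intensities.
cooling tower: 95.5 − 20·log₁₀(5.1/2.7) = 95.5 − 5.52 = 89.98 dB.
compressor: 81.2 − 20·log₁₀(22.5/2.3) = 81.2 − 19.81 = 61.39 dB.
chiller: 83.1 − 20·log₁₀(11.2/1.3) = 83.1 − 18.71 = 64.39 dB.
Σ 10^(L/10) = 9.986e+08 → L_total = 10·log₁₀(9.986e+08) = 89.99 dB.

90 dB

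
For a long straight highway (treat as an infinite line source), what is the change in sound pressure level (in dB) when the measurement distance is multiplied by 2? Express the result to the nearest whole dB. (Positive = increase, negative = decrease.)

-3 dB

A line source loses 3 dB per doubling of distance; generally ΔL = −10·log₁₀(r₂/r₁).
ΔL = −10·log₁₀(2) = -3.01 dB.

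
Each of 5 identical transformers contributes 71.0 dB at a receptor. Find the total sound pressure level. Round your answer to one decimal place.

N identical incoherent sources raise the level by 10·log₁₀ N.
L_total = 71.0 + 10·log₁₀(5) = 71.0 + 6.990 = 77.99 dB.

78.0 dB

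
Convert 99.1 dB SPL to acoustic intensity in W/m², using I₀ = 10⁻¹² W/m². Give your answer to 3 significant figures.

I/I₀ = 10^(99.1/10) = 8.128e+09, so I = 8.128e+09 × 10⁻¹² W/m².

0.00813 W/m²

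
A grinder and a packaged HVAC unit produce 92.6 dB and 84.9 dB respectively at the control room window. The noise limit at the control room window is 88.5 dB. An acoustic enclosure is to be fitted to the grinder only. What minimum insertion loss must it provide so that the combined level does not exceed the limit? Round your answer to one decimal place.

Fixed contribution from the other source: Σ 10^(L/10) = 10^(84.9/10) = 3.090e+08 (84.90 dB).
To meet 88.5 dB overall, the treated grinder may contribute at most 10^(88.5/10) − 3.090e+08 = 3.989e+08, i.e. 86.01 dB.
So the grinder must be reduced from 92.6 to 86.01 dB: IL = 6.59 dB.

6.6 dB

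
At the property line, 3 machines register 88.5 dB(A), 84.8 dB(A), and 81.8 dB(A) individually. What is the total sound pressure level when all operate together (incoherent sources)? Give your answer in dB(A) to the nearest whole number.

For uncorrelated sources the intensities add, so convert each level to linear form, sum, and take 10·log₁₀ of the total.
Σ 10^(L/10) = 10^(88.5/10) + 10^(84.8/10) + 10^(81.8/10) = 1.161e+09.
L_total = 10·log₁₀(1.161e+09) = 90.65 dB(A).

91 dB(A)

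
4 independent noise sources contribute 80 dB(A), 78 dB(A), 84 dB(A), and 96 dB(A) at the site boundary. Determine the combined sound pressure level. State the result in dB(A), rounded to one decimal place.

Incoherent sources combine by intensity addition: L_total = 10·log₁₀(Σ 10^(L_i/10)).
Σ 10^(L/10) = 10^(80/10) + 10^(78/10) + 10^(84/10) + 10^(96/10) = 4.395e+09.
L_total = 10·log₁₀(4.395e+09) = 96.43 dB(A).

96.4 dB(A)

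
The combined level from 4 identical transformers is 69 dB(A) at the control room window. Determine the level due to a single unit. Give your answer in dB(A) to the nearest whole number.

63 dB(A)

For N identical incoherent sources L_total = L₁ + 10·log₁₀ N, so L₁ = 69 − 10·log₁₀(4) = 69 − 6.021.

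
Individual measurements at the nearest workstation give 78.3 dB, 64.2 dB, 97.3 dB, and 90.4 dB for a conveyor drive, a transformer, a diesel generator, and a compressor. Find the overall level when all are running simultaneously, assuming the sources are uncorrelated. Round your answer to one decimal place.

For uncorrelated sources the intensities add, so convert each level to linear form, sum, and take 10·log₁₀ of the total.
Σ 10^(L/10) = 10^(78.3/10) + 10^(64.2/10) + 10^(97.3/10) + 10^(90.4/10) = 6.537e+09.
L_total = 10·log₁₀(6.537e+09) = 98.15 dB.

98.2 dB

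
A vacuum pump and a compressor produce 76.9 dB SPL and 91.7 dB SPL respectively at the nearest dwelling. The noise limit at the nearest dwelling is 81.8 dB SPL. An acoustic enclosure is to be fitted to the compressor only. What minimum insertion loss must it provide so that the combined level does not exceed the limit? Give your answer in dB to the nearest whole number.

The untreated sources together contribute 10^(76.9/10) = 4.898e+07, i.e. 76.90 dB SPL.
To meet 81.8 dB SPL overall, the treated compressor may contribute at most 10^(81.8/10) − 4.898e+07 = 1.024e+08, i.e. 80.10 dB SPL.
Required insertion loss = 91.7 − 80.10 = 11.60 dB.

12 dB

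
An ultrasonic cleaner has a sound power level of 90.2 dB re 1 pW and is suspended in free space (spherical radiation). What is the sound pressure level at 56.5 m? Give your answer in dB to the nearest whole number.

44 dB

L_p = L_w − 10·log₁₀(4π·r²) with r = 56.5 m.
4π·r² = 4.011e+04 m², 10·log₁₀ of that is 46.033 dB.
L_p = 90.2 − 46.033 = 44.17 dB.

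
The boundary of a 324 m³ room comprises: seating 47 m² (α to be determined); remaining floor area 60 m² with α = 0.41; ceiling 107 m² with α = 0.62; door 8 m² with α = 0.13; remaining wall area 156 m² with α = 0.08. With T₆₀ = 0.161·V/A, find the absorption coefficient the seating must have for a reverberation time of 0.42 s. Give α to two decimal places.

A = 0.161·V/T₆₀ = 0.161·324/0.42 = 124.20 m² sabins.
Absorption from the other surfaces = 60·0.41 + 107·0.62 + 8·0.13 + 156·0.08 = 104.46 m², so the seating must supply 19.74 m² over 47 m².
α = 19.74/47 = 0.420.

0.42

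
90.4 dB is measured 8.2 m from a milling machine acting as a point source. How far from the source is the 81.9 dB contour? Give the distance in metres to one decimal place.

For a point source L₁ − L₂ = 20·log₁₀(r₂/r₁), so r₂ = r₁·10^((L₁−L₂)/20).
r₂ = 8.2·10^((90.4−81.9)/20) = 8.2·10^(8.5/20) = 21.82 m.

21.8 m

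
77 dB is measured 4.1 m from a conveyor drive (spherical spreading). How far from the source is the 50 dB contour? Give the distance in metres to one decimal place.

The 27.0 dB drop corresponds to a distance ratio of 10^(27.0/20) for a point source.
r₂ = 4.1·10^((77−50)/20) = 4.1·10^(27.0/20) = 91.79 m.

91.8 m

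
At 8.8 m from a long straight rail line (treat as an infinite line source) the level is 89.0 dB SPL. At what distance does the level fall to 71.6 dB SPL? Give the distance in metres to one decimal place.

For a line source L₁ − L₂ = 10·log₁₀(r₂/r₁), so r₂ = r₁·10^((L₁−L₂)/10).
r₂ = 8.8·10^((89.0−71.6)/10) = 8.8·10^(17.4/10) = 483.60 m.

483.6 m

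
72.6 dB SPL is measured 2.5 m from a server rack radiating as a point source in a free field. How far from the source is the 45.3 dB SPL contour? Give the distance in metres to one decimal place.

Point-source spreading drops the level by 20·log₁₀(r₂/r₁); inverting, r₂/r₁ = 10^(ΔL/20).
r₂ = 2.5·10^((72.6−45.3)/20) = 2.5·10^(27.3/20) = 57.93 m.

57.9 m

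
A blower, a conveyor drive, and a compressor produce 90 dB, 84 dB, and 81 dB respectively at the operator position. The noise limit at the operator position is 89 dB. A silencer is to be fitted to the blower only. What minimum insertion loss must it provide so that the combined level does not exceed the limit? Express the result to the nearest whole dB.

4 dB

The untreated sources together contribute 10^(84/10) + 10^(81/10) = 3.771e+08, i.e. 85.76 dB.
To meet 89 dB overall, the treated blower may contribute at most 10^(89/10) − 3.771e+08 = 4.172e+08, i.e. 86.20 dB.
Required insertion loss = 90 − 86.20 = 3.80 dB.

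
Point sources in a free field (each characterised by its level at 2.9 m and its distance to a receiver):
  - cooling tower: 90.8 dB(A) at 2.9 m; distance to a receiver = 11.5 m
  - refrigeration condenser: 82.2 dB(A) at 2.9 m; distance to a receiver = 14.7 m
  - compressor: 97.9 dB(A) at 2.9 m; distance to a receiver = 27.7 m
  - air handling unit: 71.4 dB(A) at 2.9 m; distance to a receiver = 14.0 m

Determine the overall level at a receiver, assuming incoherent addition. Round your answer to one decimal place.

Propagate each source to the receiver with L = L_ref − 20·log₁₀(r/r_ref), then add intensities.
cooling tower: 90.8 − 20·log₁₀(11.5/2.9) = 90.8 − 11.97 = 78.83 dB(A).
refrigeration condenser: 82.2 − 20·log₁₀(14.7/2.9) = 82.2 − 14.10 = 68.10 dB(A).
compressor: 97.9 − 20·log₁₀(27.7/2.9) = 97.9 − 19.60 = 78.30 dB(A).
air handling unit: 71.4 − 20·log₁₀(14.0/2.9) = 71.4 − 13.67 = 57.73 dB(A).
Σ 10^(L/10) = 1.511e+08 → L_total = 10·log₁₀(1.511e+08) = 81.79 dB(A).

81.8 dB(A)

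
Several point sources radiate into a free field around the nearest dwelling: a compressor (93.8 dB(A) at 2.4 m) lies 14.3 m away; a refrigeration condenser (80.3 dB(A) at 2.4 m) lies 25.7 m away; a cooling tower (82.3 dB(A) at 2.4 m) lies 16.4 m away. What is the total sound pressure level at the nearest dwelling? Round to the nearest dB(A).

79 dB(A)

First find each source's level at the receiver (point-source: −20·log₁₀(r/r_ref)), then combine on an intensity basis.
compressor: 93.8 − 20·log₁₀(14.3/2.4) = 93.8 − 15.50 = 78.30 dB(A).
refrigeration condenser: 80.3 − 20·log₁₀(25.7/2.4) = 80.3 − 20.59 = 59.71 dB(A).
cooling tower: 82.3 − 20·log₁₀(16.4/2.4) = 82.3 − 16.69 = 65.61 dB(A).
Σ 10^(L/10) = 7.214e+07 → L_total = 10·log₁₀(7.214e+07) = 78.58 dB(A).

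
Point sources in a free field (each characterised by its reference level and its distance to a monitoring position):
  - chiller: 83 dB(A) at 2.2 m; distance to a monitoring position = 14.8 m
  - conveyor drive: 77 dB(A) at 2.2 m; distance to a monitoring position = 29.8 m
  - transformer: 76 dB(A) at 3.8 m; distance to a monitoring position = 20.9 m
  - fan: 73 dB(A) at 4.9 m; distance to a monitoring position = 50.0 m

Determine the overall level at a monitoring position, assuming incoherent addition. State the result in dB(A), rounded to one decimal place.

67.9 dB(A)

Apply inverse-square spreading to bring every level to the receiver, then sum 10^(L/10).
chiller: 83 − 20·log₁₀(14.8/2.2) = 83 − 16.56 = 66.44 dB(A).
conveyor drive: 77 − 20·log₁₀(29.8/2.2) = 77 − 22.64 = 54.36 dB(A).
transformer: 76 − 20·log₁₀(20.9/3.8) = 76 − 14.81 = 61.19 dB(A).
fan: 73 − 20·log₁₀(50.0/4.9) = 73 − 20.18 = 52.82 dB(A).
Σ 10^(L/10) = 6.190e+06 → L_total = 10·log₁₀(6.190e+06) = 67.92 dB(A).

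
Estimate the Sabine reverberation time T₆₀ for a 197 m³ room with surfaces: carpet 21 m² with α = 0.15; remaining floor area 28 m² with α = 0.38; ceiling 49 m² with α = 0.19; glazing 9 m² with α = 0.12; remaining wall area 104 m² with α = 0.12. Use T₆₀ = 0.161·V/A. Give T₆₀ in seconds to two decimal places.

A = Σ Sᵢαᵢ = 21·0.15 + 28·0.38 + 49·0.19 + 9·0.12 + 104·0.12 = 36.66 m².
T₆₀ = 0.161 × 197 / 36.66 = 0.865 s.

0.87 s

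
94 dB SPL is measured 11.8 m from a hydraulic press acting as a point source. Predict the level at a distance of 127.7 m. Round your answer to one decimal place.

Spherical spreading from a point source gives a 20·log₁₀(r₂/r₁) drop.
L₂ = 94 − 20·log₁₀(127.7/11.8) = 94 − 20.686 = 73.31 dB SPL.

73.3 dB SPL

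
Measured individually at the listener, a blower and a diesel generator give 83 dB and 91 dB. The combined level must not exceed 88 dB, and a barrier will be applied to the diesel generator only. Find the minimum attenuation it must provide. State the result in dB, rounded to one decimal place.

The untreated sources together contribute 10^(83/10) = 1.995e+08, i.e. 83.00 dB.
The limit corresponds to 10^(88/10) = 6.310e+08; subtracting the fixed part leaves 4.314e+08 for the diesel generator, i.e. 86.35 dB.
So the diesel generator must be reduced from 91 to 86.35 dB: IL = 4.65 dB.

4.7 dB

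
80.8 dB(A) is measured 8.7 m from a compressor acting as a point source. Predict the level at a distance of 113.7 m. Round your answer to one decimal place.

Point-source attenuation: ΔL = 20·log₁₀(r₂/r₁) = 20·log₁₀(113.7/8.7) = 22.325 dB.
L₂ = 80.8 − 20·log₁₀(113.7/8.7) = 80.8 − 22.325 = 58.48 dB(A).

58.5 dB(A)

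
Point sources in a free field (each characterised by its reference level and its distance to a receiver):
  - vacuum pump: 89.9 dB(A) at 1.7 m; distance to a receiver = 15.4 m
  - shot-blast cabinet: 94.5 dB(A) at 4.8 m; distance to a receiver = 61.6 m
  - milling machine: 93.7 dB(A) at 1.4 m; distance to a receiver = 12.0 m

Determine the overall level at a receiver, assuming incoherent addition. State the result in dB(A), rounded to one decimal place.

77.8 dB(A)

First find each source's level at the receiver (point-source: −20·log₁₀(r/r_ref)), then combine on an intensity basis.
vacuum pump: 89.9 − 20·log₁₀(15.4/1.7) = 89.9 − 19.14 = 70.76 dB(A).
shot-blast cabinet: 94.5 − 20·log₁₀(61.6/4.8) = 94.5 − 22.17 = 72.33 dB(A).
milling machine: 93.7 − 20·log₁₀(12.0/1.4) = 93.7 − 18.66 = 75.04 dB(A).
Σ 10^(L/10) = 6.093e+07 → L_total = 10·log₁₀(6.093e+07) = 77.85 dB(A).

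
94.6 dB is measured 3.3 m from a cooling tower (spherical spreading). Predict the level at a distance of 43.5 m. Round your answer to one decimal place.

72.2 dB

Spherical spreading from a point source gives a 20·log₁₀(r₂/r₁) drop.
L₂ = 94.6 − 20·log₁₀(43.5/3.3) = 94.6 − 22.400 = 72.20 dB.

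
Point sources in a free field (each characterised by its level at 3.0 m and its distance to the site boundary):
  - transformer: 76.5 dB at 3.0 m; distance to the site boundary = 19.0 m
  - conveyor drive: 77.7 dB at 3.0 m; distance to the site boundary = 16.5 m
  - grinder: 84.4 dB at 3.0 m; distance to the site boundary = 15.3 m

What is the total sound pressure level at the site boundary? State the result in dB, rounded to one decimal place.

First find each source's level at the receiver (point-source: −20·log₁₀(r/r_ref)), then combine on an intensity basis.
transformer: 76.5 − 20·log₁₀(19.0/3.0) = 76.5 − 16.03 = 60.47 dB.
conveyor drive: 77.7 − 20·log₁₀(16.5/3.0) = 77.7 − 14.81 = 62.89 dB.
grinder: 84.4 − 20·log₁₀(15.3/3.0) = 84.4 − 14.15 = 70.25 dB.
Σ 10^(L/10) = 1.365e+07 → L_total = 10·log₁₀(1.365e+07) = 71.35 dB.

71.4 dB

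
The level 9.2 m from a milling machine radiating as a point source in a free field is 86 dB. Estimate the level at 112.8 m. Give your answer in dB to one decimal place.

64.2 dB

Point-source attenuation: ΔL = 20·log₁₀(r₂/r₁) = 20·log₁₀(112.8/9.2) = 21.770 dB.
L₂ = 86 − 20·log₁₀(112.8/9.2) = 86 − 21.770 = 64.23 dB.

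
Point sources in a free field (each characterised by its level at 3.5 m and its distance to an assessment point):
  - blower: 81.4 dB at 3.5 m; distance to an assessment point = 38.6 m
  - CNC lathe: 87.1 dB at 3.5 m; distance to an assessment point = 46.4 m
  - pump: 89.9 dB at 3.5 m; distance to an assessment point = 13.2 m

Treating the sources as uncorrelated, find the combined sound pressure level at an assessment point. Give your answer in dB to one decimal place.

Propagate each source to the receiver with L = L_ref − 20·log₁₀(r/r_ref), then add intensities.
blower: 81.4 − 20·log₁₀(38.6/3.5) = 81.4 − 20.85 = 60.55 dB.
CNC lathe: 87.1 − 20·log₁₀(46.4/3.5) = 87.1 − 22.45 = 64.65 dB.
pump: 89.9 − 20·log₁₀(13.2/3.5) = 89.9 − 11.53 = 78.37 dB.
Σ 10^(L/10) = 7.276e+07 → L_total = 10·log₁₀(7.276e+07) = 78.62 dB.

78.6 dB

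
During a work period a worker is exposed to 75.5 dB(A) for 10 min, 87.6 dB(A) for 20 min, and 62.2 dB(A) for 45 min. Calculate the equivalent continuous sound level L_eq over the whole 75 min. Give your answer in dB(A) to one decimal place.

Weight each interval's intensity by its duration and average over T = 75 min:
Σ tᵢ·10^(Lᵢ/10) = 10·10^(75.5/10) + 20·10^(87.6/10) + 45·10^(62.2/10) = 1.194e+10.
L_eq = 10·log₁₀(1.194e+10/75) = 82.02 dB(A).

82.0 dB(A)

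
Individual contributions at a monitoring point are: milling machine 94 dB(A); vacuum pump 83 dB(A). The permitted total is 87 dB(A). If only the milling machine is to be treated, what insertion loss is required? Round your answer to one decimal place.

Everything except the milling machine sums to 10^(83/10) = 1.995e+08 in linear terms, 83.00 dB(A).
To meet 87 dB(A) overall, the treated milling machine may contribute at most 10^(87/10) − 1.995e+08 = 3.017e+08, i.e. 84.80 dB(A).
Required insertion loss = 94 − 84.80 = 9.20 dB.

9.2 dB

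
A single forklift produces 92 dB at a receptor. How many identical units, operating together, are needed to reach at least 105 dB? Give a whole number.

20

N identical sources give L₁ + 10·log₁₀ N, so require 10·log₁₀ N ≥ 105 − 92 = 13.0 dB.
N ≥ 10^(13.0/10) = 19.953, so N = 20.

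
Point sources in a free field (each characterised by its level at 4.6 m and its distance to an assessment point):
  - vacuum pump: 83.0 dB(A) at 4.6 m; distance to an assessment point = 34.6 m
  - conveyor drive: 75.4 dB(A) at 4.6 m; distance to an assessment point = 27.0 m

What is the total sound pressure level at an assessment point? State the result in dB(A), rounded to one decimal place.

Apply inverse-square spreading to bring every level to the receiver, then sum 10^(L/10).
vacuum pump: 83.0 − 20·log₁₀(34.6/4.6) = 83.0 − 17.53 = 65.47 dB(A).
conveyor drive: 75.4 − 20·log₁₀(27.0/4.6) = 75.4 − 15.37 = 60.03 dB(A).
Σ 10^(L/10) = 4.533e+06 → L_total = 10·log₁₀(4.533e+06) = 66.56 dB(A).

66.6 dB(A)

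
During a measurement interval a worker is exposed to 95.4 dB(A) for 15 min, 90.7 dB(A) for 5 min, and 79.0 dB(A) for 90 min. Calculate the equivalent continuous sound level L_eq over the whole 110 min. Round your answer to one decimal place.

87.7 dB(A)

L_eq = 10·log₁₀[(1/T)·Σ tᵢ·10^(Lᵢ/10)] with T = 110 min.
Σ tᵢ·10^(Lᵢ/10) = 15·10^(95.4/10) + 5·10^(90.7/10) + 90·10^(79.0/10) = 6.503e+10.
L_eq = 10·log₁₀(6.503e+10/110) = 87.72 dB(A).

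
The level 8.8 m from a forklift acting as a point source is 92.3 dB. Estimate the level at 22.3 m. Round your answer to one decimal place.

For a point source, L₂ = L₁ − 20·log₁₀(r₂/r₁).
L₂ = 92.3 − 20·log₁₀(22.3/8.8) = 92.3 − 8.076 = 84.22 dB.

84.2 dB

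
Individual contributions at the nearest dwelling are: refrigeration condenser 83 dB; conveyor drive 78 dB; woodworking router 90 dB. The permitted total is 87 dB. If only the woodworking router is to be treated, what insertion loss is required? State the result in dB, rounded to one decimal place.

6.2 dB

Everything except the woodworking router sums to 10^(83/10) + 10^(78/10) = 2.626e+08 in linear terms, 84.19 dB.
The limit corresponds to 10^(87/10) = 5.012e+08; subtracting the fixed part leaves 2.386e+08 for the woodworking router, i.e. 83.78 dB.
Required insertion loss = 90 − 83.78 = 6.22 dB.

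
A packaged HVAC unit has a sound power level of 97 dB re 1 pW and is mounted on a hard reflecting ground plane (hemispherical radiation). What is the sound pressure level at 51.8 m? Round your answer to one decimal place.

54.7 dB

The power spreads over a hemisphere of area 2π·r², so L_p = L_w − 10·log₁₀(2π·r²).
2π·r² = 1.686e+04 m², 10·log₁₀ of that is 42.268 dB.
L_p = 97 − 42.268 = 54.73 dB.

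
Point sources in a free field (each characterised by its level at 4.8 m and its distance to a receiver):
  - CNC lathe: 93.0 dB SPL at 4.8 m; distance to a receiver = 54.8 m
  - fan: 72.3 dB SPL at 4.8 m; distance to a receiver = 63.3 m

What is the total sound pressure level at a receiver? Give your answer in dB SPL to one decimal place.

First find each source's level at the receiver (point-source: −20·log₁₀(r/r_ref)), then combine on an intensity basis.
CNC lathe: 93.0 − 20·log₁₀(54.8/4.8) = 93.0 − 21.15 = 71.85 dB SPL.
fan: 72.3 − 20·log₁₀(63.3/4.8) = 72.3 − 22.40 = 49.90 dB SPL.
Σ 10^(L/10) = 1.541e+07 → L_total = 10·log₁₀(1.541e+07) = 71.88 dB SPL.

71.9 dB SPL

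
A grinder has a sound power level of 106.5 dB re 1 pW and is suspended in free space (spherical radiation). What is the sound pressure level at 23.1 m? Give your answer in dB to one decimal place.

The power spreads over a sphere of area 4π·r², so L_p = L_w − 10·log₁₀(4π·r²).
4π·r² = 6706 m², 10·log₁₀ of that is 38.264 dB.
L_p = 106.5 − 38.264 = 68.24 dB.

68.2 dB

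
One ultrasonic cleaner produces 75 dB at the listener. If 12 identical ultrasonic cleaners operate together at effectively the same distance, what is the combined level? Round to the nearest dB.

With 12 equal, uncorrelated contributions the intensity is 12× that of one unit, giving a rise of 10·log₁₀ 12.
L_total = 75 + 10·log₁₀(12) = 75 + 10.792 = 85.79 dB.

86 dB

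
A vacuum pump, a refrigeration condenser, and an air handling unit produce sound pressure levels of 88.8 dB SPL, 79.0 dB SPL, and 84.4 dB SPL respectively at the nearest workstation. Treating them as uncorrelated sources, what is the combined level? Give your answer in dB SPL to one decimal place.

For uncorrelated sources the intensities add, so convert each level to linear form, sum, and take 10·log₁₀ of the total.
Σ 10^(L/10) = 10^(88.8/10) + 10^(79.0/10) + 10^(84.4/10) = 1.113e+09.
L_total = 10·log₁₀(1.113e+09) = 90.47 dB SPL.

90.5 dB SPL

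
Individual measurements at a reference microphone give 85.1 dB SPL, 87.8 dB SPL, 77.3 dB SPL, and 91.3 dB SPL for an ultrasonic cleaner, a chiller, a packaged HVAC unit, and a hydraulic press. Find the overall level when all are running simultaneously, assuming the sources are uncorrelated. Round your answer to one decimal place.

93.7 dB SPL

Incoherent sources combine by intensity addition: L_total = 10·log₁₀(Σ 10^(L_i/10)).
Σ 10^(L/10) = 10^(85.1/10) + 10^(87.8/10) + 10^(77.3/10) + 10^(91.3/10) = 2.329e+09.
L_total = 10·log₁₀(2.329e+09) = 93.67 dB SPL.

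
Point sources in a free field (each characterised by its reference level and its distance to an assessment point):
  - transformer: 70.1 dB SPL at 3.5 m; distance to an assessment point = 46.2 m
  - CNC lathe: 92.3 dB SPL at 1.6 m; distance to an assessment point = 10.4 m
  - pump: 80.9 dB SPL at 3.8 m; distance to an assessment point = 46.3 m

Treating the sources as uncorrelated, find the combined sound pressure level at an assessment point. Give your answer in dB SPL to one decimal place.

76.1 dB SPL

Propagate each source to the receiver with L = L_ref − 20·log₁₀(r/r_ref), then add intensities.
transformer: 70.1 − 20·log₁₀(46.2/3.5) = 70.1 − 22.41 = 47.69 dB SPL.
CNC lathe: 92.3 − 20·log₁₀(10.4/1.6) = 92.3 − 16.26 = 76.04 dB SPL.
pump: 80.9 − 20·log₁₀(46.3/3.8) = 80.9 − 21.72 = 59.18 dB SPL.
Σ 10^(L/10) = 4.108e+07 → L_total = 10·log₁₀(4.108e+07) = 76.14 dB SPL.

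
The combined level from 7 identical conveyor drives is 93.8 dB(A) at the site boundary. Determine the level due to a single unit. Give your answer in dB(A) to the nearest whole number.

85 dB(A)

7 equal contributions raise the level by 10·log₁₀ 7 = 8.451 dB, so each unit alone gives 93.8 − 8.451.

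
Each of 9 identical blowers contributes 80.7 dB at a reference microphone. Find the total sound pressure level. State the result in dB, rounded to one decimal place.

90.2 dB

N identical incoherent sources raise the level by 10·log₁₀ N.
L_total = 80.7 + 10·log₁₀(9) = 80.7 + 9.542 = 90.24 dB.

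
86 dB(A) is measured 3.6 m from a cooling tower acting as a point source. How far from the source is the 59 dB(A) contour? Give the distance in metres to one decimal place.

80.6 m

The 27.0 dB drop corresponds to a distance ratio of 10^(27.0/20) for a point source.
r₂ = 3.6·10^((86−59)/20) = 3.6·10^(27.0/20) = 80.59 m.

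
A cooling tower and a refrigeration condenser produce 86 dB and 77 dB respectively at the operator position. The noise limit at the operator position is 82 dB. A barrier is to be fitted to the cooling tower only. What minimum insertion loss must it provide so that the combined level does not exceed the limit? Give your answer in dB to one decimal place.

5.7 dB

Fixed contribution from the other source: Σ 10^(L/10) = 10^(77/10) = 5.012e+07 (77.00 dB).
The limit corresponds to 10^(82/10) = 1.585e+08; subtracting the fixed part leaves 1.084e+08 for the cooling tower, i.e. 80.35 dB.
So the cooling tower must be reduced from 86 to 80.35 dB: IL = 5.65 dB.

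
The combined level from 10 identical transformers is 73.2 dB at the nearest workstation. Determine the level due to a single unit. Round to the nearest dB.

63 dB

10 equal contributions raise the level by 10·log₁₀ 10 = 10.000 dB, so each unit alone gives 73.2 − 10.000.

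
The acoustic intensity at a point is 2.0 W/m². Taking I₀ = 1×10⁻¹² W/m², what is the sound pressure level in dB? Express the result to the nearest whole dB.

123 dB

Dividing by I₀ shifts the exponent by 12: I/I₀ = 2.0×10^12.
L = 10·(0.3010 + 12) = 123.01 dB.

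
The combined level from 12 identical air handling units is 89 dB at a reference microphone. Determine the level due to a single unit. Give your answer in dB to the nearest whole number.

12 equal contributions raise the level by 10·log₁₀ 12 = 10.792 dB, so each unit alone gives 89 − 10.792.

78 dB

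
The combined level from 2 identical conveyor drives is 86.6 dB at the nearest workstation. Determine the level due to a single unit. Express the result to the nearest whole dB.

Dividing the total intensity by 2 lowers the level by 10·log₁₀ 2 = 3.010 dB: L₁ = 86.6 − 3.010.

84 dB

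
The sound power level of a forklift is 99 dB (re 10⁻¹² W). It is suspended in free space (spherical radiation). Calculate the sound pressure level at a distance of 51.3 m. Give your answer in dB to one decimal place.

53.8 dB

Free-field spherical radiation: L_p = L_w − 10·log₁₀(4π·r²), r = 51.3 m.
4π·r² = 3.307e+04 m², 10·log₁₀ of that is 45.194 dB.
L_p = 99 − 45.194 = 53.81 dB.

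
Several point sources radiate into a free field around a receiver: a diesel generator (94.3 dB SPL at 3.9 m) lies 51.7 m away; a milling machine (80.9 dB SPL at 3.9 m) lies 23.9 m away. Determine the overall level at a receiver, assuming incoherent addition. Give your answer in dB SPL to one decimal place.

First find each source's level at the receiver (point-source: −20·log₁₀(r/r_ref)), then combine on an intensity basis.
diesel generator: 94.3 − 20·log₁₀(51.7/3.9) = 94.3 − 22.45 = 71.85 dB SPL.
milling machine: 80.9 − 20·log₁₀(23.9/3.9) = 80.9 − 15.75 = 65.15 dB SPL.
Σ 10^(L/10) = 1.859e+07 → L_total = 10·log₁₀(1.859e+07) = 72.69 dB SPL.

72.7 dB SPL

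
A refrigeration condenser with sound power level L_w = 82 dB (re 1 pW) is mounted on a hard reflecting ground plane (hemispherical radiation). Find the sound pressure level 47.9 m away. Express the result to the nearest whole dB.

L_p = L_w − 10·log₁₀(2π·r²) with r = 47.9 m.
2π·r² = 1.442e+04 m², 10·log₁₀ of that is 41.589 dB.
L_p = 82 − 41.589 = 40.41 dB.

40 dB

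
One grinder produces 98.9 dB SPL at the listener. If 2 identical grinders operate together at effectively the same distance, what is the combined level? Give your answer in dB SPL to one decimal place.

L_total = L₁ + 10·log₁₀ N for N identical incoherent sources.
L_total = 98.9 + 10·log₁₀(2) = 98.9 + 3.010 = 101.91 dB SPL.

101.9 dB SPL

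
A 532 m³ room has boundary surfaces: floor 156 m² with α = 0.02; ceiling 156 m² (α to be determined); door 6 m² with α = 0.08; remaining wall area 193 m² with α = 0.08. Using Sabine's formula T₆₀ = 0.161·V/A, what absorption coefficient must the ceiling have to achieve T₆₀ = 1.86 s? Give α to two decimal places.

0.17

A = 0.161·V/T₆₀ = 0.161·532/1.86 = 46.05 m² sabins.
Absorption from the other surfaces = 156·0.02 + 6·0.08 + 193·0.08 = 19.04 m², so the ceiling must supply 27.01 m² over 156 m².
α = 27.01/156 = 0.173.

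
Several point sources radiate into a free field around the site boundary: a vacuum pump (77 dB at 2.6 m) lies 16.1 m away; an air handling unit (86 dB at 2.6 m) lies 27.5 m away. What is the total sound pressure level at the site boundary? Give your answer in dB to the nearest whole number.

First find each source's level at the receiver (point-source: −20·log₁₀(r/r_ref)), then combine on an intensity basis.
vacuum pump: 77 − 20·log₁₀(16.1/2.6) = 77 − 15.84 = 61.16 dB.
air handling unit: 86 − 20·log₁₀(27.5/2.6) = 86 − 20.49 = 65.51 dB.
Σ 10^(L/10) = 4.866e+06 → L_total = 10·log₁₀(4.866e+06) = 66.87 dB.

67 dB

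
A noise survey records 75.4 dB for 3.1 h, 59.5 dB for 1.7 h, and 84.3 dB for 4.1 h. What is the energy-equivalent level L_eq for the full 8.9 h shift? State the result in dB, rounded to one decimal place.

Weight each interval's intensity by its duration and average over T = 8.9 h:
Σ tᵢ·10^(Lᵢ/10) = 3.1·10^(75.4/10) + 1.7·10^(59.5/10) + 4.1·10^(84.3/10) = 1.213e+09.
L_eq = 10·log₁₀(1.213e+09/8.9) = 81.34 dB.

81.3 dB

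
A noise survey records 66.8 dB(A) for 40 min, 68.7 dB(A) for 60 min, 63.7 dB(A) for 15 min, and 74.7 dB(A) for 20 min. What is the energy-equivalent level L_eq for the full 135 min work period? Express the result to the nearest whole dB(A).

L_eq = 10·log₁₀[(1/T)·Σ tᵢ·10^(Lᵢ/10)] with T = 135 min.
Σ tᵢ·10^(Lᵢ/10) = 40·10^(66.8/10) + 60·10^(68.7/10) + 15·10^(63.7/10) + 20·10^(74.7/10) = 1.262e+09.
L_eq = 10·log₁₀(1.262e+09/135) = 69.71 dB(A).

70 dB(A)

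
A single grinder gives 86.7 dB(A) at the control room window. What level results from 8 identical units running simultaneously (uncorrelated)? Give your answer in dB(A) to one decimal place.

95.7 dB(A)

With 8 equal, uncorrelated contributions the intensity is 8× that of one unit, giving a rise of 10·log₁₀ 8.
L_total = 86.7 + 10·log₁₀(8) = 86.7 + 9.031 = 95.73 dB(A).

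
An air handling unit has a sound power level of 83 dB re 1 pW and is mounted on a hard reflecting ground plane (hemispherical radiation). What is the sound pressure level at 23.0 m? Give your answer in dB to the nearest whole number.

The power spreads over a hemisphere of area 2π·r², so L_p = L_w − 10·log₁₀(2π·r²).
2π·r² = 3324 m², 10·log₁₀ of that is 35.216 dB.
L_p = 83 − 35.216 = 47.78 dB.

48 dB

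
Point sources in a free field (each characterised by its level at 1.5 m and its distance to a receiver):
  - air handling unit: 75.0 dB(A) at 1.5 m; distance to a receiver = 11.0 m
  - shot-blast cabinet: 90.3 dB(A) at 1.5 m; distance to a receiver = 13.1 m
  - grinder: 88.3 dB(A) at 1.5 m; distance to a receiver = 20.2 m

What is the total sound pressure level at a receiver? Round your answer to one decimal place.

Propagate each source to the receiver with L = L_ref − 20·log₁₀(r/r_ref), then add intensities.
air handling unit: 75.0 − 20·log₁₀(11.0/1.5) = 75.0 − 17.31 = 57.69 dB(A).
shot-blast cabinet: 90.3 − 20·log₁₀(13.1/1.5) = 90.3 − 18.82 = 71.48 dB(A).
grinder: 88.3 − 20·log₁₀(20.2/1.5) = 88.3 − 22.59 = 65.71 dB(A).
Σ 10^(L/10) = 1.836e+07 → L_total = 10·log₁₀(1.836e+07) = 72.64 dB(A).

72.6 dB(A)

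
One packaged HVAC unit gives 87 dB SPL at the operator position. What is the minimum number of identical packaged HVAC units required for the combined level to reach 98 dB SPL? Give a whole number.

13

N identical sources give L₁ + 10·log₁₀ N, so require 10·log₁₀ N ≥ 98 − 87 = 11.0 dB.
N ≥ 10^(11.0/10) = 12.589, so N = 13.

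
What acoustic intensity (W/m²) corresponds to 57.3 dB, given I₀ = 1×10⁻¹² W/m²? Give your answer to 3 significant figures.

L = 10·log₁₀(I/I₀) ⇒ I = I₀·10^(L/10) = 10⁻¹² × 10^5.73.

5.37e-07 W/m²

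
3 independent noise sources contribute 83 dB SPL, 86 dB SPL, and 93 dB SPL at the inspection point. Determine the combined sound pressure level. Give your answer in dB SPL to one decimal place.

Incoherent sources combine by intensity addition: L_total = 10·log₁₀(Σ 10^(L_i/10)).
Σ 10^(L/10) = 10^(83/10) + 10^(86/10) + 10^(93/10) = 2.593e+09.
L_total = 10·log₁₀(2.593e+09) = 94.14 dB SPL.

94.1 dB SPL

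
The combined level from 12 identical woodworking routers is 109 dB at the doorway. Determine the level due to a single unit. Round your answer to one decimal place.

98.2 dB

12 equal contributions raise the level by 10·log₁₀ 12 = 10.792 dB, so each unit alone gives 109 − 10.792.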